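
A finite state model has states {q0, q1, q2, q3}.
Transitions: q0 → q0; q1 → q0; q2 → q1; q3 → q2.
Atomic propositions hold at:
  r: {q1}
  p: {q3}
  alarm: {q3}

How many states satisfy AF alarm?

1

AF alarm: least fixpoint, start Z0 = {q3}, add states with every successor in Z. Already a fixed point.
Sat(AF alarm) = {q3}
|Sat(AF alarm)| = |{q3}| = 1.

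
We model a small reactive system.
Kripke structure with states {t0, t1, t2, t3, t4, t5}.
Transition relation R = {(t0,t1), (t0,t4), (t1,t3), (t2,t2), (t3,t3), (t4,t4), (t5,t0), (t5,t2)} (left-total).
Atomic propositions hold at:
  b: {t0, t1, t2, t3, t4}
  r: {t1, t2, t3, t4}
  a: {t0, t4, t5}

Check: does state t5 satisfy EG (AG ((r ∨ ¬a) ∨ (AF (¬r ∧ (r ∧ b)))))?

Sat(¬a) = {t1, t2, t3}
Sat(r ∨ ¬a) = {t1, t2, t3, t4}
Sat(¬r) = {t0, t5}
Sat(r ∧ b) = {t1, t2, t3, t4}
Sat(¬r ∧ (r ∧ b)) = ∅
AF (¬r ∧ (r ∧ b)): least fixpoint, start Z0 = ∅, add states with every successor in Z. Already a fixed point.
Sat(AF (¬r ∧ (r ∧ b))) = ∅
Sat((r ∨ ¬a) ∨ (AF (¬r ∧ (r ∧ b)))) = {t1, t2, t3, t4}
AG ((r ∨ ¬a) ∨ (AF (¬r ∧ (r ∧ b)))): greatest fixpoint, start Z0 = {t1, t2, t3, t4}, keep only states in Sat with every successor in Z. Already a fixed point.
Sat(AG ((r ∨ ¬a) ∨ (AF (¬r ∧ (r ∧ b))))) = {t1, t2, t3, t4}
EG (AG ((r ∨ ¬a) ∨ (AF (¬r ∧ (r ∧ b))))): greatest fixpoint, start Z0 = {t1, t2, t3, t4}, keep only states in Sat with some successor in Z. Already a fixed point.
Sat(EG (AG ((r ∨ ¬a) ∨ (AF (¬r ∧ (r ∧ b)))))) = {t1, t2, t3, t4}
t5 ∉ Sat(EG (AG ((r ∨ ¬a) ∨ (AF (¬r ∧ (r ∧ b)))))) = {t1, t2, t3, t4}, so the formula does not hold at t5.

No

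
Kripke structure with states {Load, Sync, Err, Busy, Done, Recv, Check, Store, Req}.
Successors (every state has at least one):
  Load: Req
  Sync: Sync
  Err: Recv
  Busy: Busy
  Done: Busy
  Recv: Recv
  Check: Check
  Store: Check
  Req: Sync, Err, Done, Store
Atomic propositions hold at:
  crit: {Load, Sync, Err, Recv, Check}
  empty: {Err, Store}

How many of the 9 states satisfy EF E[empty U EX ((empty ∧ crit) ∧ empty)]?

Sat(empty ∧ crit) = {Err}
Sat((empty ∧ crit) ∧ empty) = {Err}
Sat(EX ((empty ∧ crit) ∧ empty)) = {s : some successor in {Err}} = {Req}
E[empty U EX ((empty ∧ crit) ∧ empty)]: least fixpoint, start Z0 = Sat(EX ((empty ∧ crit) ∧ empty)) = {Req}, add states in Sat(empty) with some successor in Z. Already a fixed point.
Sat(E[empty U EX ((empty ∧ crit) ∧ empty)]) = {Req}
EF E[empty U EX ((empty ∧ crit) ∧ empty)]: least fixpoint, start Z0 = {Req}, add states with some successor in Z. Z1 = {Load, Req}; fixed.
Sat(EF E[empty U EX ((empty ∧ crit) ∧ empty)]) = {Load, Req}
|Sat(EF E[empty U EX ((empty ∧ crit) ∧ empty)])| = |{Load, Req}| = 2.

2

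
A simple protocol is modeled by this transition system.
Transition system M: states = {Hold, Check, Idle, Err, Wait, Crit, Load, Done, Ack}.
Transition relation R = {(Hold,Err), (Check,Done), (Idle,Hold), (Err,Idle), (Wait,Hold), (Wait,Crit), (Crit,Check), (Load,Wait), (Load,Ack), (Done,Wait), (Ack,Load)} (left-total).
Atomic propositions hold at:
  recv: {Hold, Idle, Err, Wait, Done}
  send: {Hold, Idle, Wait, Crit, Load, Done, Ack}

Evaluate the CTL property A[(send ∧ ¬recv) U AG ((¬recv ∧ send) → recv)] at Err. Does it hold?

Yes

Sat(¬recv) = {Check, Crit, Load, Ack}
Sat(send ∧ ¬recv) = {Crit, Load, Ack}
Sat(¬recv ∧ send) = {Crit, Load, Ack}
Sat((¬recv ∧ send) → recv) = {Hold, Check, Idle, Err, Wait, Done}
AG ((¬recv ∧ send) → recv): greatest fixpoint, start Z0 = {Hold, Check, Idle, Err, Wait, Done}, keep only states in Sat with every successor in Z. Z1 = {Hold, Check, Idle, Err, Done}; Z2 = {Hold, Check, Idle, Err}; Z3 = {Hold, Idle, Err}; fixed.
Sat(AG ((¬recv ∧ send) → recv)) = {Hold, Idle, Err}
A[(send ∧ ¬recv) U AG ((¬recv ∧ send) → recv)]: least fixpoint, start Z0 = Sat(AG ((¬recv ∧ send) → recv)) = {Hold, Idle, Err}, add states in Sat(send ∧ ¬recv) with every successor in Z. Already a fixed point.
Sat(A[(send ∧ ¬recv) U AG ((¬recv ∧ send) → recv)]) = {Hold, Idle, Err}
Err ∈ Sat(A[(send ∧ ¬recv) U AG ((¬recv ∧ send) → recv)]) = {Hold, Idle, Err}, so the formula holds at Err.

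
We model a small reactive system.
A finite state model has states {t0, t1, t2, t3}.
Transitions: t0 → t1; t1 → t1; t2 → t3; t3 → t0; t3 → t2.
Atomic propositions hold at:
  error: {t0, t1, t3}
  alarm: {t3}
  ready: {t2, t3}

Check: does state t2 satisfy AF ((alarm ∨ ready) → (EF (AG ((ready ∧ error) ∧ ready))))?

Sat(alarm ∨ ready) = {t2, t3}
Sat(ready ∧ error) = {t3}
Sat((ready ∧ error) ∧ ready) = {t3}
AG ((ready ∧ error) ∧ ready): greatest fixpoint, start Z0 = {t3}, keep only states in Sat with every successor in Z. Z1 = ∅; fixed.
Sat(AG ((ready ∧ error) ∧ ready)) = ∅
EF (AG ((ready ∧ error) ∧ ready)): least fixpoint, start Z0 = ∅, add states with some successor in Z. Already a fixed point.
Sat(EF (AG ((ready ∧ error) ∧ ready))) = ∅
Sat((alarm ∨ ready) → (EF (AG ((ready ∧ error) ∧ ready)))) = {t0, t1}
AF ((alarm ∨ ready) → (EF (AG ((ready ∧ error) ∧ ready)))): least fixpoint, start Z0 = {t0, t1}, add states with every successor in Z. Already a fixed point.
Sat(AF ((alarm ∨ ready) → (EF (AG ((ready ∧ error) ∧ ready))))) = {t0, t1}
t2 ∉ Sat(AF ((alarm ∨ ready) → (EF (AG ((ready ∧ error) ∧ ready))))) = {t0, t1}, so the formula does not hold at t2.

No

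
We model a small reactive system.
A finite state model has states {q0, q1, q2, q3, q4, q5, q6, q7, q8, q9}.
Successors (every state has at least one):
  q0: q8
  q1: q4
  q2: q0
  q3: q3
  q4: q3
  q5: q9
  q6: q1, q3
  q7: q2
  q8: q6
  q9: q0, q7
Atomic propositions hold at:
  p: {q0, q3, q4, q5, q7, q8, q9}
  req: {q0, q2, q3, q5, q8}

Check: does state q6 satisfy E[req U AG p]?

AG p: greatest fixpoint, start Z0 = {q0, q3, q4, q5, q7, q8, q9}, keep only states in Sat with every successor in Z. Z1 = {q0, q3, q4, q5, q9}; Z2 = {q3, q4, q5}; Z3 = {q3, q4}; fixed.
Sat(AG p) = {q3, q4}
E[req U AG p]: least fixpoint, start Z0 = Sat(AG p) = {q3, q4}, add states in Sat(req) with some successor in Z. Already a fixed point.
Sat(E[req U AG p]) = {q3, q4}
q6 ∉ Sat(E[req U AG p]) = {q3, q4}, so the formula does not hold at q6.

No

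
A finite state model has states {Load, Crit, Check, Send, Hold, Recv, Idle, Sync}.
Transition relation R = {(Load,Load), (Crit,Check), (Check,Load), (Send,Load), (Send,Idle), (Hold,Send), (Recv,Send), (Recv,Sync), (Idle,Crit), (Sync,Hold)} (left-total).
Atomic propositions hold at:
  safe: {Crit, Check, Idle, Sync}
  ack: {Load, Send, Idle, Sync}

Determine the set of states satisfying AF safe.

AF safe: least fixpoint, start Z0 = {Crit, Check, Idle, Sync}, add states with every successor in Z. Already a fixed point.
Sat(AF safe) = {Crit, Check, Idle, Sync}

{Crit, Check, Idle, Sync}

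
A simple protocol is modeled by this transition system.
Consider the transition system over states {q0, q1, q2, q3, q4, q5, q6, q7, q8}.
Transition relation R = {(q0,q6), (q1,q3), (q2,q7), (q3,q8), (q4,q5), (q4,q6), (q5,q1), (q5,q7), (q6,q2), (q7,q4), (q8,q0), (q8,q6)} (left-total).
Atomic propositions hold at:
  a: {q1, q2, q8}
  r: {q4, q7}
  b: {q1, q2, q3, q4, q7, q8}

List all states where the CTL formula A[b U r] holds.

{q2, q4, q7}

A[b U r]: least fixpoint, start Z0 = Sat(r) = {q4, q7}, add states in Sat(b) with every successor in Z. Z1 = {q2, q4, q7}; fixed.
Sat(A[b U r]) = {q2, q4, q7}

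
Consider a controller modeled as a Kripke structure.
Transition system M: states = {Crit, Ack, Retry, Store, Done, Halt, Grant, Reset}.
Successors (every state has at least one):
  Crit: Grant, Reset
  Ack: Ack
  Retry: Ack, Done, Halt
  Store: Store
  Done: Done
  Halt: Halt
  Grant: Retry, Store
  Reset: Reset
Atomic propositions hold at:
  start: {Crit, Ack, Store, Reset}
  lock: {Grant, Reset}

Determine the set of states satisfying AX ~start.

{Done, Halt}

Sat(~start) = {Retry, Done, Halt, Grant}
Sat(AX ~start) = {s : every successor in {Retry, Done, Halt, Grant}} = {Done, Halt}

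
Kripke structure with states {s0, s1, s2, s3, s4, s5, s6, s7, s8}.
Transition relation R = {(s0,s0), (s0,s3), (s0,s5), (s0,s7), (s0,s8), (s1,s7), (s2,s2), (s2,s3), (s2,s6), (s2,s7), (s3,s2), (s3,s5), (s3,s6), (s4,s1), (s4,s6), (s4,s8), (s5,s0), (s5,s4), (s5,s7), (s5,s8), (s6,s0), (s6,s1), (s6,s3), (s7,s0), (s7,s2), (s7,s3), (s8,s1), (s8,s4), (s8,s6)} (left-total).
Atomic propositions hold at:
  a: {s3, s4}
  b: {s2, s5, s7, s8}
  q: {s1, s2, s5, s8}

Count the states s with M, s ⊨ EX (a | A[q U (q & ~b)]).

7

Sat(~b) = {s0, s1, s3, s4, s6}
Sat(q & ~b) = {s1}
A[q U (q & ~b)]: least fixpoint, start Z0 = Sat((q & ~b)) = {s1}, add states in Sat(q) with every successor in Z. Already a fixed point.
Sat(A[q U (q & ~b)]) = {s1}
Sat(a | A[q U (q & ~b)]) = {s1, s3, s4}
Sat(EX (a | A[q U (q & ~b)])) = {s : some successor in {s1, s3, s4}} = {s0, s2, s4, s5, s6, s7, s8}
|Sat(EX (a | A[q U (q & ~b)]))| = |{s0, s2, s4, s5, s6, s7, s8}| = 7.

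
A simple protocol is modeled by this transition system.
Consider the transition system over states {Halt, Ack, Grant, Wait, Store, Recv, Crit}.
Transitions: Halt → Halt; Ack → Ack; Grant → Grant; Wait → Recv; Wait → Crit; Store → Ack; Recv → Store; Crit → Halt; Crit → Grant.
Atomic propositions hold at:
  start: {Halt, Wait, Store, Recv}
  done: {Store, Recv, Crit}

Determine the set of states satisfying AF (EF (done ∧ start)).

Sat(done ∧ start) = {Store, Recv}
EF (done ∧ start): least fixpoint, start Z0 = {Store, Recv}, add states with some successor in Z. Z1 = {Wait, Store, Recv}; fixed.
Sat(EF (done ∧ start)) = {Wait, Store, Recv}
AF (EF (done ∧ start)): least fixpoint, start Z0 = {Wait, Store, Recv}, add states with every successor in Z. Already a fixed point.
Sat(AF (EF (done ∧ start))) = {Wait, Store, Recv}

{Wait, Store, Recv}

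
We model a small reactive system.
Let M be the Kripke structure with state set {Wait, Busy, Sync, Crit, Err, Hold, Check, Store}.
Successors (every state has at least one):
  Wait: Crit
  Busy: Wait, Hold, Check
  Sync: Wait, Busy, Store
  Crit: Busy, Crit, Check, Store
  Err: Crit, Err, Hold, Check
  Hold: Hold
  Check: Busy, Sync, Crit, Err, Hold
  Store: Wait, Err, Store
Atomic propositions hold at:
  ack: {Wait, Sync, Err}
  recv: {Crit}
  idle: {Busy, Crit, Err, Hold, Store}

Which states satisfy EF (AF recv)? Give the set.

AF recv: least fixpoint, start Z0 = {Crit}, add states with every successor in Z. Z1 = {Wait, Crit}; fixed.
Sat(AF recv) = {Wait, Crit}
EF (AF recv): least fixpoint, start Z0 = {Wait, Crit}, add states with some successor in Z. Z1 = {Wait, Busy, Sync, Crit, Err, Check, Store}; fixed.
Sat(EF (AF recv)) = {Wait, Busy, Sync, Crit, Err, Check, Store}

{Wait, Busy, Sync, Crit, Err, Check, Store}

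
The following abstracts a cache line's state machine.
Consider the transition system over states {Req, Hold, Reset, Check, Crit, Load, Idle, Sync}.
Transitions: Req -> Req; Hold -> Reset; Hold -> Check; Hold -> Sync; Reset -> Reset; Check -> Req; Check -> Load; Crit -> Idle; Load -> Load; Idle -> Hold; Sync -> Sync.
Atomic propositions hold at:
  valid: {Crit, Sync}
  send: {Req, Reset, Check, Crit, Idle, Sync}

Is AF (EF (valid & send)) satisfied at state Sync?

Sat(valid & send) = {Crit, Sync}
EF (valid & send): least fixpoint, start Z0 = {Crit, Sync}, add states with some successor in Z. Z1 = {Hold, Crit, Sync}; Z2 = {Hold, Crit, Idle, Sync}; fixed.
Sat(EF (valid & send)) = {Hold, Crit, Idle, Sync}
AF (EF (valid & send)): least fixpoint, start Z0 = {Hold, Crit, Idle, Sync}, add states with every successor in Z. Already a fixed point.
Sat(AF (EF (valid & send))) = {Hold, Crit, Idle, Sync}
Sync ∈ Sat(AF (EF (valid & send))) = {Hold, Crit, Idle, Sync}, so the formula holds at Sync.

Yes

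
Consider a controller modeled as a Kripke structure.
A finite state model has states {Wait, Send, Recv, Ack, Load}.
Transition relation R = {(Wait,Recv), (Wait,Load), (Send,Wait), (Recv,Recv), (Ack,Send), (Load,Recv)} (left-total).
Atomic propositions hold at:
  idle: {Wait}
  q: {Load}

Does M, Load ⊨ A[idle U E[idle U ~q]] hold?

Sat(~q) = {Wait, Send, Recv, Ack}
E[idle U ~q]: least fixpoint, start Z0 = Sat(~q) = {Wait, Send, Recv, Ack}, add states in Sat(idle) with some successor in Z. Already a fixed point.
Sat(E[idle U ~q]) = {Wait, Send, Recv, Ack}
A[idle U E[idle U ~q]]: least fixpoint, start Z0 = Sat(E[idle U ~q]) = {Wait, Send, Recv, Ack}, add states in Sat(idle) with every successor in Z. Already a fixed point.
Sat(A[idle U E[idle U ~q]]) = {Wait, Send, Recv, Ack}
Load ∉ Sat(A[idle U E[idle U ~q]]) = {Wait, Send, Recv, Ack}, so the formula does not hold at Load.

No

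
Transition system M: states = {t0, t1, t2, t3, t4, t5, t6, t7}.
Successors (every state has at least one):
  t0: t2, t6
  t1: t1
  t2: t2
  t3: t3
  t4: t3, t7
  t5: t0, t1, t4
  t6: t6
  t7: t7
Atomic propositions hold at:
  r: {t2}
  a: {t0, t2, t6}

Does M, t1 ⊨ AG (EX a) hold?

Sat(EX a) = {s : some successor in {t0, t2, t6}} = {t0, t2, t5, t6}
AG (EX a): greatest fixpoint, start Z0 = {t0, t2, t5, t6}, keep only states in Sat with every successor in Z. Z1 = {t0, t2, t6}; fixed.
Sat(AG (EX a)) = {t0, t2, t6}
t1 ∉ Sat(AG (EX a)) = {t0, t2, t6}, so the formula does not hold at t1.

No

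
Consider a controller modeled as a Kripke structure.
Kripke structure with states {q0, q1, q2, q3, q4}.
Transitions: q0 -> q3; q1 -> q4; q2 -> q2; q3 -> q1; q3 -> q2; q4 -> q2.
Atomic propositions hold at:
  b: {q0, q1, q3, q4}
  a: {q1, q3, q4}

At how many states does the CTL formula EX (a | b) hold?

3

Sat(a | b) = {q0, q1, q3, q4}
Sat(EX (a | b)) = {s : some successor in {q0, q1, q3, q4}} = {q0, q1, q3}
|Sat(EX (a | b))| = |{q0, q1, q3}| = 3.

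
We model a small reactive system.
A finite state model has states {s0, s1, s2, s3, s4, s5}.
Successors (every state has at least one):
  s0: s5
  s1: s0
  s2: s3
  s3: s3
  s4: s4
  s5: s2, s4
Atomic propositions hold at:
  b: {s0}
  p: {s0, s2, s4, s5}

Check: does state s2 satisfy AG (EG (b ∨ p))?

Sat(b ∨ p) = {s0, s2, s4, s5}
EG (b ∨ p): greatest fixpoint, start Z0 = {s0, s2, s4, s5}, keep only states in Sat with some successor in Z. Z1 = {s0, s4, s5}; fixed.
Sat(EG (b ∨ p)) = {s0, s4, s5}
AG (EG (b ∨ p)): greatest fixpoint, start Z0 = {s0, s4, s5}, keep only states in Sat with every successor in Z. Z1 = {s0, s4}; Z2 = {s4}; fixed.
Sat(AG (EG (b ∨ p))) = {s4}
s2 ∉ Sat(AG (EG (b ∨ p))) = {s4}, so the formula does not hold at s2.

No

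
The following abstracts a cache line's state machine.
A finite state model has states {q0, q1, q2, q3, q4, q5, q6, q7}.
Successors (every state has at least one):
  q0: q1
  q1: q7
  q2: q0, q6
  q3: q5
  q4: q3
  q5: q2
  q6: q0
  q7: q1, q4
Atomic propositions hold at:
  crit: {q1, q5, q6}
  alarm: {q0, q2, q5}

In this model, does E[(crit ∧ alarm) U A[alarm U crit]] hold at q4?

Sat(crit ∧ alarm) = {q5}
A[alarm U crit]: least fixpoint, start Z0 = Sat(crit) = {q1, q5, q6}, add states in Sat(alarm) with every successor in Z. Z1 = {q0, q1, q5, q6}; Z2 = {q0, q1, q2, q5, q6}; fixed.
Sat(A[alarm U crit]) = {q0, q1, q2, q5, q6}
E[(crit ∧ alarm) U A[alarm U crit]]: least fixpoint, start Z0 = Sat(A[alarm U crit]) = {q0, q1, q2, q5, q6}, add states in Sat(crit ∧ alarm) with some successor in Z. Already a fixed point.
Sat(E[(crit ∧ alarm) U A[alarm U crit]]) = {q0, q1, q2, q5, q6}
q4 ∉ Sat(E[(crit ∧ alarm) U A[alarm U crit]]) = {q0, q1, q2, q5, q6}, so the formula does not hold at q4.

No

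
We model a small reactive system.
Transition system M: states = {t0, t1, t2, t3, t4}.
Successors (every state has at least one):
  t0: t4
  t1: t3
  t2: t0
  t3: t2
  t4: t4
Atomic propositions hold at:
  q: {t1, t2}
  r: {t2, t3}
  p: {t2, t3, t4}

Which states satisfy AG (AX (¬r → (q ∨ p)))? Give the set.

Sat(¬r) = {t0, t1, t4}
Sat(q ∨ p) = {t1, t2, t3, t4}
Sat(¬r → (q ∨ p)) = {t1, t2, t3, t4}
Sat(AX (¬r → (q ∨ p))) = {s : every successor in {t1, t2, t3, t4}} = {t0, t1, t3, t4}
AG (AX (¬r → (q ∨ p))): greatest fixpoint, start Z0 = {t0, t1, t3, t4}, keep only states in Sat with every successor in Z. Z1 = {t0, t1, t4}; Z2 = {t0, t4}; fixed.
Sat(AG (AX (¬r → (q ∨ p)))) = {t0, t4}

{t0, t4}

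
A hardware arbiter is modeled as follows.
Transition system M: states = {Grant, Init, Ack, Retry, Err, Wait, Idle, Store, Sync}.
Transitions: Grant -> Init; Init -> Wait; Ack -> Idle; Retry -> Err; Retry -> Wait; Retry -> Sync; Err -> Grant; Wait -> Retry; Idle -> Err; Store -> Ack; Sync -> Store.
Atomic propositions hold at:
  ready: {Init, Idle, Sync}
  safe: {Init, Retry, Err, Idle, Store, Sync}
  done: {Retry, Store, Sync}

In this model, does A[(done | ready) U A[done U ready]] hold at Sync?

Yes

Sat(done | ready) = {Init, Retry, Idle, Store, Sync}
A[done U ready]: least fixpoint, start Z0 = Sat(ready) = {Init, Idle, Sync}, add states in Sat(done) with every successor in Z. Already a fixed point.
Sat(A[done U ready]) = {Init, Idle, Sync}
A[(done | ready) U A[done U ready]]: least fixpoint, start Z0 = Sat(A[done U ready]) = {Init, Idle, Sync}, add states in Sat(done | ready) with every successor in Z. Already a fixed point.
Sat(A[(done | ready) U A[done U ready]]) = {Init, Idle, Sync}
Sync ∈ Sat(A[(done | ready) U A[done U ready]]) = {Init, Idle, Sync}, so the formula holds at Sync.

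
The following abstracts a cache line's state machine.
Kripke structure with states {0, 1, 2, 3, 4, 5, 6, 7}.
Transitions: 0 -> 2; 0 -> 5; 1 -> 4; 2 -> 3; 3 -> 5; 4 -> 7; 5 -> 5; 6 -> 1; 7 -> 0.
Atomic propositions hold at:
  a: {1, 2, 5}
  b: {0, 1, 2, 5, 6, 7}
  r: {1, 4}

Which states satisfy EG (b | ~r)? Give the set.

{0, 2, 3, 5, 7}

Sat(~r) = {0, 2, 3, 5, 6, 7}
Sat(b | ~r) = {0, 1, 2, 3, 5, 6, 7}
EG (b | ~r): greatest fixpoint, start Z0 = {0, 1, 2, 3, 5, 6, 7}, keep only states in Sat with some successor in Z. Z1 = {0, 2, 3, 5, 6, 7}; Z2 = {0, 2, 3, 5, 7}; fixed.
Sat(EG (b | ~r)) = {0, 2, 3, 5, 7}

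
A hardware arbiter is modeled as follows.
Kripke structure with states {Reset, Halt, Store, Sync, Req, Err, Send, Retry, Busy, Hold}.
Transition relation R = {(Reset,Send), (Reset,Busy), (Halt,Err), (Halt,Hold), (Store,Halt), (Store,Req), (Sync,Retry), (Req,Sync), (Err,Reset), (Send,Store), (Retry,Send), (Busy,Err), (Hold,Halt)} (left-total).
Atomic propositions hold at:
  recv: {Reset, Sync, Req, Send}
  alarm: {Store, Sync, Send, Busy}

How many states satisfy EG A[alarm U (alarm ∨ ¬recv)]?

6

Sat(¬recv) = {Halt, Store, Err, Retry, Busy, Hold}
Sat(alarm ∨ ¬recv) = {Halt, Store, Sync, Err, Send, Retry, Busy, Hold}
A[alarm U (alarm ∨ ¬recv)]: least fixpoint, start Z0 = Sat((alarm ∨ ¬recv)) = {Halt, Store, Sync, Err, Send, Retry, Busy, Hold}, add states in Sat(alarm) with every successor in Z. Already a fixed point.
Sat(A[alarm U (alarm ∨ ¬recv)]) = {Halt, Store, Sync, Err, Send, Retry, Busy, Hold}
EG A[alarm U (alarm ∨ ¬recv)]: greatest fixpoint, start Z0 = {Halt, Store, Sync, Err, Send, Retry, Busy, Hold}, keep only states in Sat with some successor in Z. Z1 = {Halt, Store, Sync, Send, Retry, Busy, Hold}; Z2 = {Halt, Store, Sync, Send, Retry, Hold}; fixed.
Sat(EG A[alarm U (alarm ∨ ¬recv)]) = {Halt, Store, Sync, Send, Retry, Hold}
|Sat(EG A[alarm U (alarm ∨ ¬recv)])| = |{Halt, Store, Sync, Send, Retry, Hold}| = 6.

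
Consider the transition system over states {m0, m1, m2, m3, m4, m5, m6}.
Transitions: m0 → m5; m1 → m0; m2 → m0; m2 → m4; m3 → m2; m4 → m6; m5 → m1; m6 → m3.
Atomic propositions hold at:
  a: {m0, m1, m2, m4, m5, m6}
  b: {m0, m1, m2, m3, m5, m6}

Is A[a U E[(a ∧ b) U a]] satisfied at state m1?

Yes

Sat(a ∧ b) = {m0, m1, m2, m5, m6}
E[(a ∧ b) U a]: least fixpoint, start Z0 = Sat(a) = {m0, m1, m2, m4, m5, m6}, add states in Sat(a ∧ b) with some successor in Z. Already a fixed point.
Sat(E[(a ∧ b) U a]) = {m0, m1, m2, m4, m5, m6}
A[a U E[(a ∧ b) U a]]: least fixpoint, start Z0 = Sat(E[(a ∧ b) U a]) = {m0, m1, m2, m4, m5, m6}, add states in Sat(a) with every successor in Z. Already a fixed point.
Sat(A[a U E[(a ∧ b) U a]]) = {m0, m1, m2, m4, m5, m6}
m1 ∈ Sat(A[a U E[(a ∧ b) U a]]) = {m0, m1, m2, m4, m5, m6}, so the formula holds at m1.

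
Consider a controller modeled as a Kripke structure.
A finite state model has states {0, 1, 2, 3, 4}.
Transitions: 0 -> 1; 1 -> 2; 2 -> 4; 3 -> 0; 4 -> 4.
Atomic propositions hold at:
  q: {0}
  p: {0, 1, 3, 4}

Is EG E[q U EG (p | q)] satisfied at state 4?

Yes

Sat(p | q) = {0, 1, 3, 4}
EG (p | q): greatest fixpoint, start Z0 = {0, 1, 3, 4}, keep only states in Sat with some successor in Z. Z1 = {0, 3, 4}; Z2 = {3, 4}; Z3 = {4}; fixed.
Sat(EG (p | q)) = {4}
E[q U EG (p | q)]: least fixpoint, start Z0 = Sat(EG (p | q)) = {4}, add states in Sat(q) with some successor in Z. Already a fixed point.
Sat(E[q U EG (p | q)]) = {4}
EG E[q U EG (p | q)]: greatest fixpoint, start Z0 = {4}, keep only states in Sat with some successor in Z. Already a fixed point.
Sat(EG E[q U EG (p | q)]) = {4}
4 ∈ Sat(EG E[q U EG (p | q)]) = {4}, so the formula holds at 4.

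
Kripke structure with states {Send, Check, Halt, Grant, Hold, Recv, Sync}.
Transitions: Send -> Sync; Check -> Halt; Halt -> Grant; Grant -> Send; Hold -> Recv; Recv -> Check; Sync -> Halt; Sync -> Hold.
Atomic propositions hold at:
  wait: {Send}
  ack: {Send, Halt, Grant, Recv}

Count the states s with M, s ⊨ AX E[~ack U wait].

Sat(~ack) = {Check, Hold, Sync}
E[~ack U wait]: least fixpoint, start Z0 = Sat(wait) = {Send}, add states in Sat(~ack) with some successor in Z. Already a fixed point.
Sat(E[~ack U wait]) = {Send}
Sat(AX E[~ack U wait]) = {s : every successor in {Send}} = {Grant}
|Sat(AX E[~ack U wait])| = |{Grant}| = 1.

1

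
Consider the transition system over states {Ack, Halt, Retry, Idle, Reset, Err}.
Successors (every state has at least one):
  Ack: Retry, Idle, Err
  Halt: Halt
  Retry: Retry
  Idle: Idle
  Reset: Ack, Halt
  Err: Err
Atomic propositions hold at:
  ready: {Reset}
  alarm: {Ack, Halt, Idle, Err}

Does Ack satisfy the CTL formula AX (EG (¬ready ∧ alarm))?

Sat(¬ready) = {Ack, Halt, Retry, Idle, Err}
Sat(¬ready ∧ alarm) = {Ack, Halt, Idle, Err}
EG (¬ready ∧ alarm): greatest fixpoint, start Z0 = {Ack, Halt, Idle, Err}, keep only states in Sat with some successor in Z. Already a fixed point.
Sat(EG (¬ready ∧ alarm)) = {Ack, Halt, Idle, Err}
Sat(AX (EG (¬ready ∧ alarm))) = {s : every successor in {Ack, Halt, Idle, Err}} = {Halt, Idle, Reset, Err}
Ack ∉ Sat(AX (EG (¬ready ∧ alarm))) = {Halt, Idle, Reset, Err}, so the formula does not hold at Ack.

No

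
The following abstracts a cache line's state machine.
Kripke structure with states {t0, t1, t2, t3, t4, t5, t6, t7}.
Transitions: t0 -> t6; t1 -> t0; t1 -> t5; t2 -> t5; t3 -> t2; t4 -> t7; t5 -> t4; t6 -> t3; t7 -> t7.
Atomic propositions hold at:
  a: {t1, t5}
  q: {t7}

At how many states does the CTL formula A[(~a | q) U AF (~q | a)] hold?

Sat(~a) = {t0, t2, t3, t4, t6, t7}
Sat(~a | q) = {t0, t2, t3, t4, t6, t7}
Sat(~q) = {t0, t1, t2, t3, t4, t5, t6}
Sat(~q | a) = {t0, t1, t2, t3, t4, t5, t6}
AF (~q | a): least fixpoint, start Z0 = {t0, t1, t2, t3, t4, t5, t6}, add states with every successor in Z. Already a fixed point.
Sat(AF (~q | a)) = {t0, t1, t2, t3, t4, t5, t6}
A[(~a | q) U AF (~q | a)]: least fixpoint, start Z0 = Sat(AF (~q | a)) = {t0, t1, t2, t3, t4, t5, t6}, add states in Sat(~a | q) with every successor in Z. Already a fixed point.
Sat(A[(~a | q) U AF (~q | a)]) = {t0, t1, t2, t3, t4, t5, t6}
|Sat(A[(~a | q) U AF (~q | a)])| = |{t0, t1, t2, t3, t4, t5, t6}| = 7.

7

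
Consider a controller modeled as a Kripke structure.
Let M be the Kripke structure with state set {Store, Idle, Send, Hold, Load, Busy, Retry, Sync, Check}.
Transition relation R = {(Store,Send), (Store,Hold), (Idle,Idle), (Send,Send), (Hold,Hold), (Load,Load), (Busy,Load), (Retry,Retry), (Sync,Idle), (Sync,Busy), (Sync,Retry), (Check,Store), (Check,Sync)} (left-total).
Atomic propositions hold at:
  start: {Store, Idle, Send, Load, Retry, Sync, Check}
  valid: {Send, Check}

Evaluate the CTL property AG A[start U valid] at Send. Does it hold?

Yes

A[start U valid]: least fixpoint, start Z0 = Sat(valid) = {Send, Check}, add states in Sat(start) with every successor in Z. Already a fixed point.
Sat(A[start U valid]) = {Send, Check}
AG A[start U valid]: greatest fixpoint, start Z0 = {Send, Check}, keep only states in Sat with every successor in Z. Z1 = {Send}; fixed.
Sat(AG A[start U valid]) = {Send}
Send ∈ Sat(AG A[start U valid]) = {Send}, so the formula holds at Send.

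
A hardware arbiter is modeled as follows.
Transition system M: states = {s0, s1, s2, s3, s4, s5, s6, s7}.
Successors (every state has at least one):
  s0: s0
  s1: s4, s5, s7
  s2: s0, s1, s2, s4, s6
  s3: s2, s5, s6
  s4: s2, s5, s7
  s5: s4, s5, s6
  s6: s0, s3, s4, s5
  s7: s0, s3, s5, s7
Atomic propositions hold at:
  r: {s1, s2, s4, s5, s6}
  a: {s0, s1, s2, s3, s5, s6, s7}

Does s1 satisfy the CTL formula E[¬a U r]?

Yes

Sat(¬a) = {s4}
E[¬a U r]: least fixpoint, start Z0 = Sat(r) = {s1, s2, s4, s5, s6}, add states in Sat(¬a) with some successor in Z. Already a fixed point.
Sat(E[¬a U r]) = {s1, s2, s4, s5, s6}
s1 ∈ Sat(E[¬a U r]) = {s1, s2, s4, s5, s6}, so the formula holds at s1.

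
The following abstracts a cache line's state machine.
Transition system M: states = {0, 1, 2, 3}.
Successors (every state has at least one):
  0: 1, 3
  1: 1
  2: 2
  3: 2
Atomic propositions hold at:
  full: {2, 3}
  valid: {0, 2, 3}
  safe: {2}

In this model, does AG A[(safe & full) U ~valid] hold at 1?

Yes

Sat(safe & full) = {2}
Sat(~valid) = {1}
A[(safe & full) U ~valid]: least fixpoint, start Z0 = Sat(~valid) = {1}, add states in Sat(safe & full) with every successor in Z. Already a fixed point.
Sat(A[(safe & full) U ~valid]) = {1}
AG A[(safe & full) U ~valid]: greatest fixpoint, start Z0 = {1}, keep only states in Sat with every successor in Z. Already a fixed point.
Sat(AG A[(safe & full) U ~valid]) = {1}
1 ∈ Sat(AG A[(safe & full) U ~valid]) = {1}, so the formula holds at 1.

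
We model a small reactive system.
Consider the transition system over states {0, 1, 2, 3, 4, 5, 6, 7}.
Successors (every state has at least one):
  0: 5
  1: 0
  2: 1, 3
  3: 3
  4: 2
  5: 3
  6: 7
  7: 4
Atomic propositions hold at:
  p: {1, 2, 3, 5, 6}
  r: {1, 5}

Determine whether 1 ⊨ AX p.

Sat(AX p) = {s : every successor in {1, 2, 3, 5, 6}} = {0, 2, 3, 4, 5}
1 ∉ Sat(AX p) = {0, 2, 3, 4, 5}, so the formula does not hold at 1.

No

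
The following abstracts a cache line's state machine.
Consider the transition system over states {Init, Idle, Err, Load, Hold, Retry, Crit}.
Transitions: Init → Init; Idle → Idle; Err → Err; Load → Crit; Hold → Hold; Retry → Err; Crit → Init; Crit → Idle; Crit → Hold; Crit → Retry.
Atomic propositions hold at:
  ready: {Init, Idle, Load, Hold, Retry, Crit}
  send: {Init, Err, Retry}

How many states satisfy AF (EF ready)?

EF ready: least fixpoint, start Z0 = {Init, Idle, Load, Hold, Retry, Crit}, add states with some successor in Z. Already a fixed point.
Sat(EF ready) = {Init, Idle, Load, Hold, Retry, Crit}
AF (EF ready): least fixpoint, start Z0 = {Init, Idle, Load, Hold, Retry, Crit}, add states with every successor in Z. Already a fixed point.
Sat(AF (EF ready)) = {Init, Idle, Load, Hold, Retry, Crit}
|Sat(AF (EF ready))| = |{Init, Idle, Load, Hold, Retry, Crit}| = 6.

6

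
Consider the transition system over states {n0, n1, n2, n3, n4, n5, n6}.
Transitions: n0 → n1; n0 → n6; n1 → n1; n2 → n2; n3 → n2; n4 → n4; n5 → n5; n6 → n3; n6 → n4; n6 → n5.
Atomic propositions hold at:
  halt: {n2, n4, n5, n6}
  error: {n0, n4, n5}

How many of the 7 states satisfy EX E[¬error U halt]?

Sat(¬error) = {n1, n2, n3, n6}
E[¬error U halt]: least fixpoint, start Z0 = Sat(halt) = {n2, n4, n5, n6}, add states in Sat(¬error) with some successor in Z. Z1 = {n2, n3, n4, n5, n6}; fixed.
Sat(E[¬error U halt]) = {n2, n3, n4, n5, n6}
Sat(EX E[¬error U halt]) = {s : some successor in {n2, n3, n4, n5, n6}} = {n0, n2, n3, n4, n5, n6}
|Sat(EX E[¬error U halt])| = |{n0, n2, n3, n4, n5, n6}| = 6.

6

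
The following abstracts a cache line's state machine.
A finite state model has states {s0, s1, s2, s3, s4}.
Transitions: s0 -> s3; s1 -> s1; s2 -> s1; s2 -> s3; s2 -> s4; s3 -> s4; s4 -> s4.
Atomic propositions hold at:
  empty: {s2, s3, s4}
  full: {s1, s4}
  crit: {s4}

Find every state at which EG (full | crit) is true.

{s1, s4}

Sat(full | crit) = {s1, s4}
EG (full | crit): greatest fixpoint, start Z0 = {s1, s4}, keep only states in Sat with some successor in Z. Already a fixed point.
Sat(EG (full | crit)) = {s1, s4}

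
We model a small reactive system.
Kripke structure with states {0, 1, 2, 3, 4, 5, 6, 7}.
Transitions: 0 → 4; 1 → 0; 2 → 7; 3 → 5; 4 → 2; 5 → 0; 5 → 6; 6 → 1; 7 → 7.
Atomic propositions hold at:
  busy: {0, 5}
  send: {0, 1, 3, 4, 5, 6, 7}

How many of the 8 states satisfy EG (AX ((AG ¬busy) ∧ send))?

2

Sat(¬busy) = {1, 2, 3, 4, 6, 7}
AG ¬busy: greatest fixpoint, start Z0 = {1, 2, 3, 4, 6, 7}, keep only states in Sat with every successor in Z. Z1 = {2, 4, 6, 7}; Z2 = {2, 4, 7}; fixed.
Sat(AG ¬busy) = {2, 4, 7}
Sat((AG ¬busy) ∧ send) = {4, 7}
Sat(AX ((AG ¬busy) ∧ send)) = {s : every successor in {4, 7}} = {0, 2, 7}
EG (AX ((AG ¬busy) ∧ send)): greatest fixpoint, start Z0 = {0, 2, 7}, keep only states in Sat with some successor in Z. Z1 = {2, 7}; fixed.
Sat(EG (AX ((AG ¬busy) ∧ send))) = {2, 7}
|Sat(EG (AX ((AG ¬busy) ∧ send)))| = |{2, 7}| = 2.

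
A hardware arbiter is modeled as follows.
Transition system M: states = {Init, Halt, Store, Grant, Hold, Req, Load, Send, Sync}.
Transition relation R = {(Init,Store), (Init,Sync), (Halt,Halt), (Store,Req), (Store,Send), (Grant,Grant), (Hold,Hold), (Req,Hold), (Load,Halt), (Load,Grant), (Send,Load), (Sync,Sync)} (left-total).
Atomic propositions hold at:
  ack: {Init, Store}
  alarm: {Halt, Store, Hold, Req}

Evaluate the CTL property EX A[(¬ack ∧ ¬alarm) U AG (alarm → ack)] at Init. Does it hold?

Yes

Sat(¬ack) = {Halt, Grant, Hold, Req, Load, Send, Sync}
Sat(¬alarm) = {Init, Grant, Load, Send, Sync}
Sat(¬ack ∧ ¬alarm) = {Grant, Load, Send, Sync}
Sat(alarm → ack) = {Init, Store, Grant, Load, Send, Sync}
AG (alarm → ack): greatest fixpoint, start Z0 = {Init, Store, Grant, Load, Send, Sync}, keep only states in Sat with every successor in Z. Z1 = {Init, Grant, Send, Sync}; Z2 = {Grant, Sync}; fixed.
Sat(AG (alarm → ack)) = {Grant, Sync}
A[(¬ack ∧ ¬alarm) U AG (alarm → ack)]: least fixpoint, start Z0 = Sat(AG (alarm → ack)) = {Grant, Sync}, add states in Sat(¬ack ∧ ¬alarm) with every successor in Z. Already a fixed point.
Sat(A[(¬ack ∧ ¬alarm) U AG (alarm → ack)]) = {Grant, Sync}
Sat(EX A[(¬ack ∧ ¬alarm) U AG (alarm → ack)]) = {s : some successor in {Grant, Sync}} = {Init, Grant, Load, Sync}
Init ∈ Sat(EX A[(¬ack ∧ ¬alarm) U AG (alarm → ack)]) = {Init, Grant, Load, Sync}, so the formula holds at Init.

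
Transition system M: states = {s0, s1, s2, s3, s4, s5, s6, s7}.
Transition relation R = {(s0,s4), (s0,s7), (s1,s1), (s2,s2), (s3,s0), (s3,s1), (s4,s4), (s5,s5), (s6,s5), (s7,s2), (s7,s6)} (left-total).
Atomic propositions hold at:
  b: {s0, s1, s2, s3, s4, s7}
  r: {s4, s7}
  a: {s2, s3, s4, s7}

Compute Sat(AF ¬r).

Sat(¬r) = {s0, s1, s2, s3, s5, s6}
AF ¬r: least fixpoint, start Z0 = {s0, s1, s2, s3, s5, s6}, add states with every successor in Z. Z1 = {s0, s1, s2, s3, s5, s6, s7}; fixed.
Sat(AF ¬r) = {s0, s1, s2, s3, s5, s6, s7}

{s0, s1, s2, s3, s5, s6, s7}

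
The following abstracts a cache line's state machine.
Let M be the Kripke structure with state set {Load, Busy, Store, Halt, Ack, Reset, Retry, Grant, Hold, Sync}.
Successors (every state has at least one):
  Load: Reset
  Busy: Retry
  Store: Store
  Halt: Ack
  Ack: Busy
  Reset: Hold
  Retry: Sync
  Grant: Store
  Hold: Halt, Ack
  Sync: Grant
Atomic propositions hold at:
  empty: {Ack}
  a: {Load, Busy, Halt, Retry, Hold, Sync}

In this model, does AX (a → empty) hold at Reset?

No

Sat(a → empty) = {Store, Ack, Reset, Grant}
Sat(AX (a → empty)) = {s : every successor in {Store, Ack, Reset, Grant}} = {Load, Store, Halt, Grant, Sync}
Reset ∉ Sat(AX (a → empty)) = {Load, Store, Halt, Grant, Sync}, so the formula does not hold at Reset.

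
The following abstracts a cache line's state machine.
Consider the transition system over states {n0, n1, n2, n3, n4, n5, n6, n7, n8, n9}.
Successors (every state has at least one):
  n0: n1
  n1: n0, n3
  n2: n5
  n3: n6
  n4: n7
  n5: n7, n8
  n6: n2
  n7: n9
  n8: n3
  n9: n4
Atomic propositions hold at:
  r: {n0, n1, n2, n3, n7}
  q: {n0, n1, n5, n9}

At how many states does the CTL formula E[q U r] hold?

E[q U r]: least fixpoint, start Z0 = Sat(r) = {n0, n1, n2, n3, n7}, add states in Sat(q) with some successor in Z. Z1 = {n0, n1, n2, n3, n5, n7}; fixed.
Sat(E[q U r]) = {n0, n1, n2, n3, n5, n7}
|Sat(E[q U r])| = |{n0, n1, n2, n3, n5, n7}| = 6.

6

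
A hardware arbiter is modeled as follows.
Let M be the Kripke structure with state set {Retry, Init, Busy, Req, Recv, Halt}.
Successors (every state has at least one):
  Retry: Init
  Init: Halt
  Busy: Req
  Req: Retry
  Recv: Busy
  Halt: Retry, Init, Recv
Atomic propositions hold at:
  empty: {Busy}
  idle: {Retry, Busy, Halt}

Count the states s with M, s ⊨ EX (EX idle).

Sat(EX idle) = {s : some successor in {Retry, Busy, Halt}} = {Init, Req, Recv, Halt}
Sat(EX (EX idle)) = {s : some successor in {Init, Req, Recv, Halt}} = {Retry, Init, Busy, Halt}
|Sat(EX (EX idle))| = |{Retry, Init, Busy, Halt}| = 4.

4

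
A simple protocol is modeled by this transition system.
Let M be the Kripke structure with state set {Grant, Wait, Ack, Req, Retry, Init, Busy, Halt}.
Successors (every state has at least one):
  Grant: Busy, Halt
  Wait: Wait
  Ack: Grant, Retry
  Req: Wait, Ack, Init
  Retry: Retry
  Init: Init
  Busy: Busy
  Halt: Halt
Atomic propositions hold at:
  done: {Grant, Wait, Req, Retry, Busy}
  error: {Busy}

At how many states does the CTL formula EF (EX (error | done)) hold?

6

Sat(error | done) = {Grant, Wait, Req, Retry, Busy}
Sat(EX (error | done)) = {s : some successor in {Grant, Wait, Req, Retry, Busy}} = {Grant, Wait, Ack, Req, Retry, Busy}
EF (EX (error | done)): least fixpoint, start Z0 = {Grant, Wait, Ack, Req, Retry, Busy}, add states with some successor in Z. Already a fixed point.
Sat(EF (EX (error | done))) = {Grant, Wait, Ack, Req, Retry, Busy}
|Sat(EF (EX (error | done)))| = |{Grant, Wait, Ack, Req, Retry, Busy}| = 6.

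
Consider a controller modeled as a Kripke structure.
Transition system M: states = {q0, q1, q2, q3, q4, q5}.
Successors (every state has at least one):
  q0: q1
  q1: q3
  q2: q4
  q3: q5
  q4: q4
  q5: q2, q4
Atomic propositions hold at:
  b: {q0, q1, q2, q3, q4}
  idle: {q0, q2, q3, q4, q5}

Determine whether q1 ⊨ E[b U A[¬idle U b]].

Sat(¬idle) = {q1}
A[¬idle U b]: least fixpoint, start Z0 = Sat(b) = {q0, q1, q2, q3, q4}, add states in Sat(¬idle) with every successor in Z. Already a fixed point.
Sat(A[¬idle U b]) = {q0, q1, q2, q3, q4}
E[b U A[¬idle U b]]: least fixpoint, start Z0 = Sat(A[¬idle U b]) = {q0, q1, q2, q3, q4}, add states in Sat(b) with some successor in Z. Already a fixed point.
Sat(E[b U A[¬idle U b]]) = {q0, q1, q2, q3, q4}
q1 ∈ Sat(E[b U A[¬idle U b]]) = {q0, q1, q2, q3, q4}, so the formula holds at q1.

Yes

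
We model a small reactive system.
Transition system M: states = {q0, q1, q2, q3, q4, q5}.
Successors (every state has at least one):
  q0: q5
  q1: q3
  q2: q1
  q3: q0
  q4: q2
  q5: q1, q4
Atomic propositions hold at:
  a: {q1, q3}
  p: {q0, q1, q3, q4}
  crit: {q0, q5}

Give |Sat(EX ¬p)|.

2

Sat(¬p) = {q2, q5}
Sat(EX ¬p) = {s : some successor in {q2, q5}} = {q0, q4}
|Sat(EX ¬p)| = |{q0, q4}| = 2.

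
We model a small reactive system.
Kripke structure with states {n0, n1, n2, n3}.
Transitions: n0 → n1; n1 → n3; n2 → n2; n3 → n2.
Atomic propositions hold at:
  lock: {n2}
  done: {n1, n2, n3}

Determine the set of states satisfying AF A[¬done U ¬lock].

Sat(¬done) = {n0}
Sat(¬lock) = {n0, n1, n3}
A[¬done U ¬lock]: least fixpoint, start Z0 = Sat(¬lock) = {n0, n1, n3}, add states in Sat(¬done) with every successor in Z. Already a fixed point.
Sat(A[¬done U ¬lock]) = {n0, n1, n3}
AF A[¬done U ¬lock]: least fixpoint, start Z0 = {n0, n1, n3}, add states with every successor in Z. Already a fixed point.
Sat(AF A[¬done U ¬lock]) = {n0, n1, n3}

{n0, n1, n3}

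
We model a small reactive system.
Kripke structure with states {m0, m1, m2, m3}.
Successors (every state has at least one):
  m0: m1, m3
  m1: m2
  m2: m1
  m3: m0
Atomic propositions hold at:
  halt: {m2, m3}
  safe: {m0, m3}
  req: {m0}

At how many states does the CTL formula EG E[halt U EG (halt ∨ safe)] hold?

2

Sat(halt ∨ safe) = {m0, m2, m3}
EG (halt ∨ safe): greatest fixpoint, start Z0 = {m0, m2, m3}, keep only states in Sat with some successor in Z. Z1 = {m0, m3}; fixed.
Sat(EG (halt ∨ safe)) = {m0, m3}
E[halt U EG (halt ∨ safe)]: least fixpoint, start Z0 = Sat(EG (halt ∨ safe)) = {m0, m3}, add states in Sat(halt) with some successor in Z. Already a fixed point.
Sat(E[halt U EG (halt ∨ safe)]) = {m0, m3}
EG E[halt U EG (halt ∨ safe)]: greatest fixpoint, start Z0 = {m0, m3}, keep only states in Sat with some successor in Z. Already a fixed point.
Sat(EG E[halt U EG (halt ∨ safe)]) = {m0, m3}
|Sat(EG E[halt U EG (halt ∨ safe)])| = |{m0, m3}| = 2.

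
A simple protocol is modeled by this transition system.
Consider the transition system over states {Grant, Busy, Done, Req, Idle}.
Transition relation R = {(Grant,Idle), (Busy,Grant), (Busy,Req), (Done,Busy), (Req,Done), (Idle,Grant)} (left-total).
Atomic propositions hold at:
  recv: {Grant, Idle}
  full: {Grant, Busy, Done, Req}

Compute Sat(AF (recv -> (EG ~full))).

Sat(~full) = {Idle}
EG ~full: greatest fixpoint, start Z0 = {Idle}, keep only states in Sat with some successor in Z. Z1 = ∅; fixed.
Sat(EG ~full) = ∅
Sat(recv -> (EG ~full)) = {Busy, Done, Req}
AF (recv -> (EG ~full)): least fixpoint, start Z0 = {Busy, Done, Req}, add states with every successor in Z. Already a fixed point.
Sat(AF (recv -> (EG ~full))) = {Busy, Done, Req}

{Busy, Done, Req}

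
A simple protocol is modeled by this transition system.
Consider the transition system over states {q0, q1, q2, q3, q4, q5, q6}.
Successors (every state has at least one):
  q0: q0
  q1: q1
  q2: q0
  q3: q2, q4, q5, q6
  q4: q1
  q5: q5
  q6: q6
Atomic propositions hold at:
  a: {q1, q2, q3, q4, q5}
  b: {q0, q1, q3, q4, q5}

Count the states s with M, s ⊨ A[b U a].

A[b U a]: least fixpoint, start Z0 = Sat(a) = {q1, q2, q3, q4, q5}, add states in Sat(b) with every successor in Z. Already a fixed point.
Sat(A[b U a]) = {q1, q2, q3, q4, q5}
|Sat(A[b U a])| = |{q1, q2, q3, q4, q5}| = 5.

5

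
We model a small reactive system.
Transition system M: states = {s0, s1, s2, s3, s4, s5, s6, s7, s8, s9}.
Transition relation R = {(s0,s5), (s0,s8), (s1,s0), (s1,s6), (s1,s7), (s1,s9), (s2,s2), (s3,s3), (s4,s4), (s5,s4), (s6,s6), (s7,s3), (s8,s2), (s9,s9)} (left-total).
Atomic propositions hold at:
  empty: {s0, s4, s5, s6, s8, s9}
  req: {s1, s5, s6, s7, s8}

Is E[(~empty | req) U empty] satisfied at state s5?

Yes

Sat(~empty) = {s1, s2, s3, s7}
Sat(~empty | req) = {s1, s2, s3, s5, s6, s7, s8}
E[(~empty | req) U empty]: least fixpoint, start Z0 = Sat(empty) = {s0, s4, s5, s6, s8, s9}, add states in Sat(~empty | req) with some successor in Z. Z1 = {s0, s1, s4, s5, s6, s8, s9}; fixed.
Sat(E[(~empty | req) U empty]) = {s0, s1, s4, s5, s6, s8, s9}
s5 ∈ Sat(E[(~empty | req) U empty]) = {s0, s1, s4, s5, s6, s8, s9}, so the formula holds at s5.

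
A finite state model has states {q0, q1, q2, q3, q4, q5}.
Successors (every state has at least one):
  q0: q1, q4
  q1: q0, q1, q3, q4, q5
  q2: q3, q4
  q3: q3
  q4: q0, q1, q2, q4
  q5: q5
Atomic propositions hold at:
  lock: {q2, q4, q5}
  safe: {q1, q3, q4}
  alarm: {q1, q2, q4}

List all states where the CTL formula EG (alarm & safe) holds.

Sat(alarm & safe) = {q1, q4}
EG (alarm & safe): greatest fixpoint, start Z0 = {q1, q4}, keep only states in Sat with some successor in Z. Already a fixed point.
Sat(EG (alarm & safe)) = {q1, q4}

{q1, q4}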